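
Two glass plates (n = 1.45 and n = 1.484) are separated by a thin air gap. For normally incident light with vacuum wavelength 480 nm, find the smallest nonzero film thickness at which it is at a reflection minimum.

Top surface (1.45 → 1.0): reflection off a lower-index medium gives no phase shift.
At the lower boundary (n = 1.0 to n = 1.484) the reflected ray undergoes a half-wave phase shift.
Exactly one π shift → a net half-wave offset.
So the condition for destructive reflection is 2 n t = m λ.
Minimum nonzero at m = 1: t = λ / (2 n) = 480 / (2 × 1.0) = 240 nm.

240 nm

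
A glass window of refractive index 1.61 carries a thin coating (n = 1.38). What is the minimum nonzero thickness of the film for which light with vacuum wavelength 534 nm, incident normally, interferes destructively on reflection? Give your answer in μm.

Ray reflecting at the top interface goes from n = 1.0 toward n = 1.38: a half-wave phase shift.
At the lower boundary (n = 1.38 to n = 1.61) the reflected ray undergoes a half-wave phase shift.
Zero or two π shifts → no net half-wave offset.
So the condition for destructive reflection is 2 n t = (m + ½) λ.
Minimum at m = 0: t = λ / (4 n) = 534 / (4 × 1.38) = 96.7 nm.

0.0967 μm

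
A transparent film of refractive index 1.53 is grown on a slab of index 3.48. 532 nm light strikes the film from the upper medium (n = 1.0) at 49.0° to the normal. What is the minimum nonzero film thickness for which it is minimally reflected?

At the upper boundary (n = 1.0 to n = 1.53) the reflected ray undergoes a half-wave phase shift.
Ray reflecting at the bottom interface goes from n = 1.53 toward n = 3.48: a half-wave phase shift.
Net: no relative phase inversion (both shifts match).
For dark reflection here: 2 n t cos θ_r = (m + ½) λ.
Snell's law: 1.0 sin 49.0° = 1.53 sin θ_r → sin θ_r = 0.493, cos θ_r = 0.870.
Minimum at m = 0: t = λ / (4 n cos θ_r) = 532 / (4 × 1.53 × 0.870) = 99.9 nm.

99.9 nm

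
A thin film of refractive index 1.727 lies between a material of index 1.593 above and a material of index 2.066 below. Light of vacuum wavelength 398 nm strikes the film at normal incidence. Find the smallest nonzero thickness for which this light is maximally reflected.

115 nm

Ray reflecting at the top interface goes from n = 1.593 toward n = 1.727: a half-wave phase shift.
Ray reflecting at the bottom interface goes from n = 1.727 toward n = 2.066: a half-wave phase shift.
Net: no relative phase inversion (both shifts match).
For bright reflection here: 2 n t = m λ.
The smallest nonzero thickness corresponds to m = 1: t = m λ / (2 n) = 1.00 × 398 / (2 × 1.727) = 115 nm.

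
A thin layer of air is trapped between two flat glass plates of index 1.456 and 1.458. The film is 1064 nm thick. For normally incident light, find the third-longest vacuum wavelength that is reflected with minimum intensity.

709 nm

Top surface (1.456 → 1.0): reflection off a lower-index medium gives no phase shift.
Bottom surface (1.0 → 1.458): reflection off a higher-index medium gives a half-wave phase shift.
Exactly one π shift → a net half-wave offset.
With one net inversion, destructive interference in reflection requires 2 n t = m λ.
λ = 2 n t / m. The third-longest wavelength is m = 3: λ = 2 × 1.0 × 1064 / 3.00 = 709 nm.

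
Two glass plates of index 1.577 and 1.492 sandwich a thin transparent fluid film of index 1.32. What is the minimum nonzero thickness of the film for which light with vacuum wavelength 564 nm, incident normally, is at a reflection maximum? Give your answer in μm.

At the upper boundary (n = 1.577 to n = 1.32) the reflected ray undergoes no phase shift.
Ray reflecting at the bottom interface goes from n = 1.32 toward n = 1.492: a half-wave phase shift.
The two reflections differ by half a wavelength.
So the condition for constructive reflection is 2 n t = (m + ½) λ.
Minimum at m = 0: t = λ / (4 n) = 564 / (4 × 1.32) = 107 nm.

0.107 μm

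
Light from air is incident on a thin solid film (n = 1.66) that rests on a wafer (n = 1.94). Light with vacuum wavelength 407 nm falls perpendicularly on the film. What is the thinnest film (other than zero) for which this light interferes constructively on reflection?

Top surface (1.0 → 1.66): reflection off a higher-index medium gives a half-wave phase shift.
Bottom surface (1.66 → 1.94): reflection off a higher-index medium gives a half-wave phase shift.
Net: no relative phase inversion (both shifts match).
So the condition for constructive reflection is 2 n t = m λ.
Minimum nonzero at m = 1: t = λ / (2 n) = 407 / (2 × 1.66) = 123 nm.

123 nm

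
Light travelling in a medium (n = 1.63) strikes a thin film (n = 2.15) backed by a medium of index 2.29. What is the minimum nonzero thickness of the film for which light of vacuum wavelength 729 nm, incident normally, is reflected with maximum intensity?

At the upper boundary (n = 1.63 to n = 2.15) the reflected ray undergoes a half-wave phase shift.
Ray reflecting at the bottom interface goes from n = 2.15 toward n = 2.29: a half-wave phase shift.
The two reflections carry the same phase change, so no net offset.
With no net inversion, constructive interference in reflection requires 2 n t = m λ.
Minimum nonzero at m = 1: t = λ / (2 n) = 729 / (2 × 2.15) = 170 nm.

170 nm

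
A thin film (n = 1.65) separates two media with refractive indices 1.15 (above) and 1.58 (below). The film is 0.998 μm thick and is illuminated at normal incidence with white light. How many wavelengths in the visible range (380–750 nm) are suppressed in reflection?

4

Top surface (1.15 → 1.65): reflection off a higher-index medium gives a half-wave phase shift.
At the lower boundary (n = 1.65 to n = 1.58) the reflected ray undergoes no phase shift.
The two reflections differ by half a wavelength.
So the condition for destructive reflection is 2 n t = m λ.
λ = 2 n t / m = 3293 / m nm.
m=4: 823 nm (IR); m=5: 659 nm (visible); m=6: 549 nm (visible); m=7: 470 nm (visible); m=8: 412 nm (visible); m=9: 366 nm (UV).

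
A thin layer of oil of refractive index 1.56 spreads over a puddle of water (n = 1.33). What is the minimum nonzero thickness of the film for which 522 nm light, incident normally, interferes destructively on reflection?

At the upper boundary (n = 1.0 to n = 1.56) the reflected ray undergoes a half-wave phase shift.
Bottom surface (1.56 → 1.33): reflection off a lower-index medium gives no phase shift.
Net: one phase inversion between the two reflected rays.
For dark reflection here: 2 n t = m λ.
Minimum nonzero at m = 1: t = λ / (2 n) = 522 / (2 × 1.56) = 167 nm.

167 nm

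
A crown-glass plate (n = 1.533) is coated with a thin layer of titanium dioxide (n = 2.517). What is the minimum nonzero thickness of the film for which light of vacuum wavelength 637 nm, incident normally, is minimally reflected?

Top surface (1.0 → 2.517): reflection off a higher-index medium gives a half-wave phase shift.
Ray reflecting at the bottom interface goes from n = 2.517 toward n = 1.533: no phase shift.
Net: one phase inversion between the two reflected rays.
So the condition for destructive reflection is 2 n t = m λ.
Minimum nonzero at m = 1: t = λ / (2 n) = 637 / (2 × 2.517) = 127 nm.

127 nm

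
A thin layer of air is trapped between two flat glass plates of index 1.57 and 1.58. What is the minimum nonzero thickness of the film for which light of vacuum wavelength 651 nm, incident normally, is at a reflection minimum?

Ray reflecting at the top interface goes from n = 1.57 toward n = 1.0: no phase shift.
Bottom surface (1.0 → 1.58): reflection off a higher-index medium gives a half-wave phase shift.
Exactly one π shift → a net half-wave offset.
So the condition for destructive reflection is 2 n t = m λ.
Minimum nonzero at m = 1: t = λ / (2 n) = 651 / (2 × 1.0) = 326 nm.

326 nm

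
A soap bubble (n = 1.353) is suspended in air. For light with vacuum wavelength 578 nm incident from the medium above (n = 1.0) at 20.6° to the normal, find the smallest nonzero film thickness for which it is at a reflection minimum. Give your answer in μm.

Top surface (1.0 → 1.353): reflection off a higher-index medium gives a half-wave phase shift.
Ray reflecting at the bottom interface goes from n = 1.353 toward n = 1.0: no phase shift.
Exactly one π shift → a net half-wave offset.
For dark reflection here: 2 n t cos θ_r = m λ.
Snell's law: 1.0 sin 20.6° = 1.353 sin θ_r → sin θ_r = 0.260, cos θ_r = 0.966.
Minimum nonzero at m = 1: t = λ / (2 n cos θ_r) = 578 / (2 × 1.353 × 0.966) = 221 nm.

0.221 μm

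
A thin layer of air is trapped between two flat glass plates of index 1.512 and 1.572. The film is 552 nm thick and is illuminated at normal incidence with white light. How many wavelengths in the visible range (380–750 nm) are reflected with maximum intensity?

2

Top surface (1.512 → 1.0): reflection off a lower-index medium gives no phase shift.
Bottom surface (1.0 → 1.572): reflection off a higher-index medium gives a half-wave phase shift.
Exactly one π shift → a net half-wave offset.
With one net inversion, constructive interference in reflection requires 2 n t = (m + ½) λ.
λ = 2 n t / (m + ½) = 1104 / (m + ½) nm.
m=0: 2208 nm (IR); m=1: 736 nm (visible); m=2: 442 nm (visible); m=3: 315 nm (UV).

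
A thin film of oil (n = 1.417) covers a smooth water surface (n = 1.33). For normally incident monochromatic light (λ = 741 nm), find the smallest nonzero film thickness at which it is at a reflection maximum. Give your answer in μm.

0.131 μm

Ray reflecting at the top interface goes from n = 1.0 toward n = 1.417: a half-wave phase shift.
At the lower boundary (n = 1.417 to n = 1.33) the reflected ray undergoes no phase shift.
Net: one phase inversion between the two reflected rays.
So the condition for constructive reflection is 2 n t = (m + ½) λ.
Minimum at m = 0: t = λ / (4 n) = 741 / (4 × 1.417) = 131 nm.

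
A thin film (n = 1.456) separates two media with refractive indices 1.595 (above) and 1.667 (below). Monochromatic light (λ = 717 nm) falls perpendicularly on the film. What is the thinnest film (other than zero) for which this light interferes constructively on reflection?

At the upper boundary (n = 1.595 to n = 1.456) the reflected ray undergoes no phase shift.
Ray reflecting at the bottom interface goes from n = 1.456 toward n = 1.667: a half-wave phase shift.
The two reflections differ by half a wavelength.
For bright reflection here: 2 n t = (m + ½) λ.
Minimum at m = 0: t = λ / (4 n) = 717 / (4 × 1.456) = 123 nm.

123 nm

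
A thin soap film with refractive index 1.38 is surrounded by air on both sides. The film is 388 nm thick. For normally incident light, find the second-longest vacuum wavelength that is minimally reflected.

535 nm

Top surface (1.0 → 1.38): reflection off a higher-index medium gives a half-wave phase shift.
At the lower boundary (n = 1.38 to n = 1.0) the reflected ray undergoes no phase shift.
The two reflections differ by half a wavelength.
So the condition for destructive reflection is 2 n t = m λ.
λ = 2 n t / m. The second-longest wavelength is m = 2: λ = 2 × 1.38 × 388 / 2.00 = 535 nm.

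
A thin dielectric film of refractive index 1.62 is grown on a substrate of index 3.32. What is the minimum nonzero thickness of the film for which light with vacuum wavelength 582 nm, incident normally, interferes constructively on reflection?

180 nm

Top surface (1.0 → 1.62): reflection off a higher-index medium gives a half-wave phase shift.
Ray reflecting at the bottom interface goes from n = 1.62 toward n = 3.32: a half-wave phase shift.
Net: no relative phase inversion (both shifts match).
With no net inversion, constructive interference in reflection requires 2 n t = m λ.
Minimum nonzero at m = 1: t = λ / (2 n) = 582 / (2 × 1.62) = 180 nm.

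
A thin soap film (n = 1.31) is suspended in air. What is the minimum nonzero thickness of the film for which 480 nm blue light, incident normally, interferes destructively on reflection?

183 nm

At the upper boundary (n = 1.0 to n = 1.31) the reflected ray undergoes a half-wave phase shift.
Bottom surface (1.31 → 1.0): reflection off a lower-index medium gives no phase shift.
The two reflections differ by half a wavelength.
With one net inversion, destructive interference in reflection requires 2 n t = m λ.
Minimum nonzero at m = 1: t = λ / (2 n) = 480 / (2 × 1.31) = 183 nm.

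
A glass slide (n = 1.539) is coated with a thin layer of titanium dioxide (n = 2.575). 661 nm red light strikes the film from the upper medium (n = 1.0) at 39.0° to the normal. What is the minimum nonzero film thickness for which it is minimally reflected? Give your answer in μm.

0.132 μm

Top surface (1.0 → 2.575): reflection off a higher-index medium gives a half-wave phase shift.
Bottom surface (2.575 → 1.539): reflection off a lower-index medium gives no phase shift.
Exactly one π shift → a net half-wave offset.
So the condition for destructive reflection is 2 n t cos θ_r = m λ.
Snell's law: 1.0 sin 39.0° = 2.575 sin θ_r → sin θ_r = 0.244, cos θ_r = 0.970.
Minimum nonzero at m = 1: t = λ / (2 n cos θ_r) = 661 / (2 × 2.575 × 0.970) = 132 nm.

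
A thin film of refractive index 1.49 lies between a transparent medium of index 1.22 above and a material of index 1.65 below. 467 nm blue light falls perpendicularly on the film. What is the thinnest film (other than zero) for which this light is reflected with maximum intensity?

Ray reflecting at the top interface goes from n = 1.22 toward n = 1.49: a half-wave phase shift.
Bottom surface (1.49 → 1.65): reflection off a higher-index medium gives a half-wave phase shift.
Net: no relative phase inversion (both shifts match).
With no net inversion, constructive interference in reflection requires 2 n t = m λ.
Minimum nonzero at m = 1: t = λ / (2 n) = 467 / (2 × 1.49) = 157 nm.

157 nm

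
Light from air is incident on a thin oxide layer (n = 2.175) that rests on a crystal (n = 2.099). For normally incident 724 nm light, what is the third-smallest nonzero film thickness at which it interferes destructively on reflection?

499 nm

At the upper boundary (n = 1.0 to n = 2.175) the reflected ray undergoes a half-wave phase shift.
Ray reflecting at the bottom interface goes from n = 2.175 toward n = 2.099: no phase shift.
The two reflections differ by half a wavelength.
With one net inversion, destructive interference in reflection requires 2 n t = m λ.
The third-smallest nonzero thickness corresponds to m = 3: t = m λ / (2 n) = 3.00 × 724 / (2 × 2.175) = 499 nm.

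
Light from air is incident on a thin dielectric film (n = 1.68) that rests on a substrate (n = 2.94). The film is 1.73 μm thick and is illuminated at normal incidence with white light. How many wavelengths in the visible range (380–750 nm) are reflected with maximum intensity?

8

Top surface (1.0 → 1.68): reflection off a higher-index medium gives a half-wave phase shift.
Ray reflecting at the bottom interface goes from n = 1.68 toward n = 2.94: a half-wave phase shift.
The two reflections carry the same phase change, so no net offset.
For bright reflection here: 2 n t = m λ.
λ = 2 n t / m = 5813 / m nm.
m=7: 830 nm (IR); m=8: 727 nm (visible); m=9: 646 nm (visible); m=10: 581 nm (visible); m=11: 528 nm (visible); m=12: 484 nm (visible); m=13: 447 nm (visible); m=14: 415 nm (visible); m=15: 388 nm (visible); m=16: 363 nm (UV).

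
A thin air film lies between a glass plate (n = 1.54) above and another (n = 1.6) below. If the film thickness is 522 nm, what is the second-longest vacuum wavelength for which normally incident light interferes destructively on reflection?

Top surface (1.54 → 1.0): reflection off a lower-index medium gives no phase shift.
At the lower boundary (n = 1.0 to n = 1.6) the reflected ray undergoes a half-wave phase shift.
Net: one phase inversion between the two reflected rays.
So the condition for destructive reflection is 2 n t = m λ.
λ = 2 n t / m. The second-longest wavelength is m = 2: λ = 2 × 1.0 × 522 / 2.00 = 522 nm.

522 nm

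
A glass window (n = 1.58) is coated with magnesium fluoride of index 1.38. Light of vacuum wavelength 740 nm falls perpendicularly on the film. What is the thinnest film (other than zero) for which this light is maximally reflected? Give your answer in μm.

Ray reflecting at the top interface goes from n = 1.0 toward n = 1.38: a half-wave phase shift.
Bottom surface (1.38 → 1.58): reflection off a higher-index medium gives a half-wave phase shift.
Zero or two π shifts → no net half-wave offset.
With no net inversion, constructive interference in reflection requires 2 n t = m λ.
Minimum nonzero at m = 1: t = λ / (2 n) = 740 / (2 × 1.38) = 268 nm.

0.268 μm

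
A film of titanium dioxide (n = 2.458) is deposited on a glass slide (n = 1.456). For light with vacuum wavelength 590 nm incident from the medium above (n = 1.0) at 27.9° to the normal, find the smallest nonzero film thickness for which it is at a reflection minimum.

122 nm

At the upper boundary (n = 1.0 to n = 2.458) the reflected ray undergoes a half-wave phase shift.
At the lower boundary (n = 2.458 to n = 1.456) the reflected ray undergoes no phase shift.
Net: one phase inversion between the two reflected rays.
So the condition for destructive reflection is 2 n t cos θ_r = m λ.
Snell's law: 1.0 sin 27.9° = 2.458 sin θ_r → sin θ_r = 0.190, cos θ_r = 0.982.
Minimum nonzero at m = 1: t = λ / (2 n cos θ_r) = 590 / (2 × 2.458 × 0.982) = 122 nm.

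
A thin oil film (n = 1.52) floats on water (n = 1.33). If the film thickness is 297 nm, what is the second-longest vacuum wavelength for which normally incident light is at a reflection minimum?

At the upper boundary (n = 1.0 to n = 1.52) the reflected ray undergoes a half-wave phase shift.
At the lower boundary (n = 1.52 to n = 1.33) the reflected ray undergoes no phase shift.
Exactly one π shift → a net half-wave offset.
For weak reflection here: 2 n t = m λ.
λ = 2 n t / m. The second-longest wavelength is m = 2: λ = 2 × 1.52 × 297 / 2.00 = 451 nm.

451 nm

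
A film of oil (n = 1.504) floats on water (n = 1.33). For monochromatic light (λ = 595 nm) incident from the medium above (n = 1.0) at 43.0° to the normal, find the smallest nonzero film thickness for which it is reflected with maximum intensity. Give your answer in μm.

0.111 μm

Ray reflecting at the top interface goes from n = 1.0 toward n = 1.504: a half-wave phase shift.
At the lower boundary (n = 1.504 to n = 1.33) the reflected ray undergoes no phase shift.
Net: one phase inversion between the two reflected rays.
With one net inversion, constructive interference in reflection requires 2 n t cos θ_r = (m + ½) λ.
Snell's law: 1.0 sin 43.0° = 1.504 sin θ_r → sin θ_r = 0.453, cos θ_r = 0.891.
Minimum at m = 0: t = λ / (4 n cos θ_r) = 595 / (4 × 1.504 × 0.891) = 111 nm.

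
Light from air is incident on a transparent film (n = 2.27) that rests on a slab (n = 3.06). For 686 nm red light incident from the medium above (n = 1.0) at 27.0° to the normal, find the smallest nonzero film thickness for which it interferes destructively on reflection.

77.1 nm

Top surface (1.0 → 2.27): reflection off a higher-index medium gives a half-wave phase shift.
Ray reflecting at the bottom interface goes from n = 2.27 toward n = 3.06: a half-wave phase shift.
Zero or two π shifts → no net half-wave offset.
For weak reflection here: 2 n t cos θ_r = (m + ½) λ.
Snell's law: 1.0 sin 27.0° = 2.27 sin θ_r → sin θ_r = 0.200, cos θ_r = 0.980.
Minimum at m = 0: t = λ / (4 n cos θ_r) = 686 / (4 × 2.27 × 0.980) = 77.1 nm.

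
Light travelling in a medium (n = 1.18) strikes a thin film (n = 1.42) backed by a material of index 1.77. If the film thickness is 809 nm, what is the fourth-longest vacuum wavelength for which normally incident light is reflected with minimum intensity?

Top surface (1.18 → 1.42): reflection off a higher-index medium gives a half-wave phase shift.
Bottom surface (1.42 → 1.77): reflection off a higher-index medium gives a half-wave phase shift.
Zero or two π shifts → no net half-wave offset.
With no net inversion, destructive interference in reflection requires 2 n t = (m + ½) λ.
λ = 2 n t / (m + ½). The fourth-longest wavelength is m = 3: λ = 2 × 1.42 × 809 / 3.50 = 656 nm.

656 nm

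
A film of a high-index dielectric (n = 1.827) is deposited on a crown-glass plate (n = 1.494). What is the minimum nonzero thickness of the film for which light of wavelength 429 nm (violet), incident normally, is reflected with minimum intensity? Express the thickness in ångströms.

1174 Å

Ray reflecting at the top interface goes from n = 1.0 toward n = 1.827: a half-wave phase shift.
Bottom surface (1.827 → 1.494): reflection off a lower-index medium gives no phase shift.
The two reflections differ by half a wavelength.
So the condition for destructive reflection is 2 n t = m λ.
Minimum nonzero at m = 1: t = λ / (2 n) = 429 / (2 × 1.827) = 117 nm.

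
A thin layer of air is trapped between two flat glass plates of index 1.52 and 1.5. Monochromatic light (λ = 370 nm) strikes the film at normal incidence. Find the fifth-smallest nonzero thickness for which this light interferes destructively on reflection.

Ray reflecting at the top interface goes from n = 1.52 toward n = 1.0: no phase shift.
At the lower boundary (n = 1.0 to n = 1.5) the reflected ray undergoes a half-wave phase shift.
The two reflections differ by half a wavelength.
So the condition for destructive reflection is 2 n t = m λ.
The fifth-smallest nonzero thickness corresponds to m = 5: t = m λ / (2 n) = 5.00 × 370 / (2 × 1.0) = 925 nm.

925 nm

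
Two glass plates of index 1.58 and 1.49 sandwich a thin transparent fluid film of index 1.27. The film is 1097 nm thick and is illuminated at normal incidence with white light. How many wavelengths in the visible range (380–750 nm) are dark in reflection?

At the upper boundary (n = 1.58 to n = 1.27) the reflected ray undergoes no phase shift.
Bottom surface (1.27 → 1.49): reflection off a higher-index medium gives a half-wave phase shift.
The two reflections differ by half a wavelength.
For weak reflection here: 2 n t = m λ.
λ = 2 n t / m = 2786 / m nm.
m=3: 929 nm (IR); m=4: 697 nm (visible); m=5: 557 nm (visible); m=6: 464 nm (visible); m=7: 398 nm (visible); m=8: 348 nm (UV).

4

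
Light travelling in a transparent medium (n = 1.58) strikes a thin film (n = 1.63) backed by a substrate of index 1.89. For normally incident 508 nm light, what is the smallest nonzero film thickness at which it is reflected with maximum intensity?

Ray reflecting at the top interface goes from n = 1.58 toward n = 1.63: a half-wave phase shift.
Bottom surface (1.63 → 1.89): reflection off a higher-index medium gives a half-wave phase shift.
The two reflections carry the same phase change, so no net offset.
So the condition for constructive reflection is 2 n t = m λ.
The smallest nonzero thickness corresponds to m = 1: t = m λ / (2 n) = 1.00 × 508 / (2 × 1.63) = 156 nm.

156 nm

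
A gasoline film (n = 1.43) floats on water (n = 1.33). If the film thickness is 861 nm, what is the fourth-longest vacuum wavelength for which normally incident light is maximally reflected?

704 nm

Top surface (1.0 → 1.43): reflection off a higher-index medium gives a half-wave phase shift.
Bottom surface (1.43 → 1.33): reflection off a lower-index medium gives no phase shift.
Exactly one π shift → a net half-wave offset.
With one net inversion, constructive interference in reflection requires 2 n t = (m + ½) λ.
λ = 2 n t / (m + ½). The fourth-longest wavelength is m = 3: λ = 2 × 1.43 × 861 / 3.50 = 704 nm.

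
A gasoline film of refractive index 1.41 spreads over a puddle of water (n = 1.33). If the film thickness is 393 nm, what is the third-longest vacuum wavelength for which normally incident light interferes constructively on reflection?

443 nm

Ray reflecting at the top interface goes from n = 1.0 toward n = 1.41: a half-wave phase shift.
Ray reflecting at the bottom interface goes from n = 1.41 toward n = 1.33: no phase shift.
The two reflections differ by half a wavelength.
So the condition for constructive reflection is 2 n t = (m + ½) λ.
λ = 2 n t / (m + ½). The third-longest wavelength is m = 2: λ = 2 × 1.41 × 393 / 2.50 = 443 nm.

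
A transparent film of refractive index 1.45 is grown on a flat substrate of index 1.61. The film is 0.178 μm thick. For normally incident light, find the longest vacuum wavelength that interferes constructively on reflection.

516 nm

Top surface (1.0 → 1.45): reflection off a higher-index medium gives a half-wave phase shift.
Ray reflecting at the bottom interface goes from n = 1.45 toward n = 1.61: a half-wave phase shift.
Net: no relative phase inversion (both shifts match).
For strong reflection here: 2 n t = m λ.
λ = 2 n t / m. The longest wavelength is m = 1: λ = 2 × 1.45 × 178 / 1.00 = 516 nm.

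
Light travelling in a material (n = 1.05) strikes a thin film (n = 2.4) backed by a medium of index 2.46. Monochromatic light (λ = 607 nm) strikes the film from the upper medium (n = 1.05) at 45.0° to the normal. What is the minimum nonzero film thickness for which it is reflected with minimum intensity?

At the upper boundary (n = 1.05 to n = 2.4) the reflected ray undergoes a half-wave phase shift.
Ray reflecting at the bottom interface goes from n = 2.4 toward n = 2.46: a half-wave phase shift.
Net: no relative phase inversion (both shifts match).
For minimum reflection here: 2 n t cos θ_r = (m + ½) λ.
Snell's law: 1.05 sin 45.0° = 2.4 sin θ_r → sin θ_r = 0.309, cos θ_r = 0.951.
Minimum at m = 0: t = λ / (4 n cos θ_r) = 607 / (4 × 2.4 × 0.951) = 66.5 nm.

66.5 nm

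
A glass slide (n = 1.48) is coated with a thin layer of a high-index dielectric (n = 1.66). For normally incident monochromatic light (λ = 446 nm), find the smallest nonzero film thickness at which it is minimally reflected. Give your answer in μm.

0.134 μm

Ray reflecting at the top interface goes from n = 1.0 toward n = 1.66: a half-wave phase shift.
At the lower boundary (n = 1.66 to n = 1.48) the reflected ray undergoes no phase shift.
Exactly one π shift → a net half-wave offset.
For dark reflection here: 2 n t = m λ.
Minimum nonzero at m = 1: t = λ / (2 n) = 446 / (2 × 1.66) = 134 nm.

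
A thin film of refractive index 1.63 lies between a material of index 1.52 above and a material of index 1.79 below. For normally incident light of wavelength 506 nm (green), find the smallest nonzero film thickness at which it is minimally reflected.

77.6 nm

Top surface (1.52 → 1.63): reflection off a higher-index medium gives a half-wave phase shift.
Ray reflecting at the bottom interface goes from n = 1.63 toward n = 1.79: a half-wave phase shift.
Net: no relative phase inversion (both shifts match).
With no net inversion, destructive interference in reflection requires 2 n t = (m + ½) λ.
Minimum at m = 0: t = λ / (4 n) = 506 / (4 × 1.63) = 77.6 nm.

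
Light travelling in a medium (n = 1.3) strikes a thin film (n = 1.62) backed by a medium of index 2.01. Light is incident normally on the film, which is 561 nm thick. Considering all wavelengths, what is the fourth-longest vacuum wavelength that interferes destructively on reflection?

Ray reflecting at the top interface goes from n = 1.3 toward n = 1.62: a half-wave phase shift.
Ray reflecting at the bottom interface goes from n = 1.62 toward n = 2.01: a half-wave phase shift.
Net: no relative phase inversion (both shifts match).
For dark reflection here: 2 n t = (m + ½) λ.
λ = 2 n t / (m + ½). The fourth-longest wavelength is m = 3: λ = 2 × 1.62 × 561 / 3.50 = 519 nm.

519 nm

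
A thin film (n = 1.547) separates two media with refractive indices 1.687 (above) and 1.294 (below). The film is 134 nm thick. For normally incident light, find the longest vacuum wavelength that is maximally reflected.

415 nm

Top surface (1.687 → 1.547): reflection off a lower-index medium gives no phase shift.
At the lower boundary (n = 1.547 to n = 1.294) the reflected ray undergoes no phase shift.
Net: no relative phase inversion (both shifts match).
For bright reflection here: 2 n t = m λ.
λ = 2 n t / m. The longest wavelength is m = 1: λ = 2 × 1.547 × 134 / 1.00 = 415 nm.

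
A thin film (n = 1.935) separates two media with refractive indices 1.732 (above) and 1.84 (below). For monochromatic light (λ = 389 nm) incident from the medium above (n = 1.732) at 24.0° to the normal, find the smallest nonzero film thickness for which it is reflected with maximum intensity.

Top surface (1.732 → 1.935): reflection off a higher-index medium gives a half-wave phase shift.
Bottom surface (1.935 → 1.84): reflection off a lower-index medium gives no phase shift.
Net: one phase inversion between the two reflected rays.
So the condition for constructive reflection is 2 n t cos θ_r = (m + ½) λ.
Snell's law: 1.732 sin 24.0° = 1.935 sin θ_r → sin θ_r = 0.364, cos θ_r = 0.931.
Minimum at m = 0: t = λ / (4 n cos θ_r) = 389 / (4 × 1.935 × 0.931) = 54.0 nm.

54.0 nm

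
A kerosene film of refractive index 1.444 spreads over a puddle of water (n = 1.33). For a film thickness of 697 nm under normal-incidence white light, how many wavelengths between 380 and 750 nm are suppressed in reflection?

3

Ray reflecting at the top interface goes from n = 1.0 toward n = 1.444: a half-wave phase shift.
Ray reflecting at the bottom interface goes from n = 1.444 toward n = 1.33: no phase shift.
The two reflections differ by half a wavelength.
For dark reflection here: 2 n t = m λ.
λ = 2 n t / m = 2013 / m nm.
m=2: 1006 nm (IR); m=3: 671 nm (visible); m=4: 503 nm (visible); m=5: 403 nm (visible); m=6: 335 nm (UV).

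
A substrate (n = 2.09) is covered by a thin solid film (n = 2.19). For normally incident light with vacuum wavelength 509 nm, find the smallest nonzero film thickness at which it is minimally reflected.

116 nm

Top surface (1.0 → 2.19): reflection off a higher-index medium gives a half-wave phase shift.
Ray reflecting at the bottom interface goes from n = 2.19 toward n = 2.09: no phase shift.
The two reflections differ by half a wavelength.
For weak reflection here: 2 n t = m λ.
Minimum nonzero at m = 1: t = λ / (2 n) = 509 / (2 × 2.19) = 116 nm.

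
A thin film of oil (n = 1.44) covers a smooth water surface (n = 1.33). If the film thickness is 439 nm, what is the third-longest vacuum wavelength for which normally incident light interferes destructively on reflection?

At the upper boundary (n = 1.0 to n = 1.44) the reflected ray undergoes a half-wave phase shift.
Bottom surface (1.44 → 1.33): reflection off a lower-index medium gives no phase shift.
The two reflections differ by half a wavelength.
For weak reflection here: 2 n t = m λ.
λ = 2 n t / m. The third-longest wavelength is m = 3: λ = 2 × 1.44 × 439 / 3.00 = 421 nm.

421 nm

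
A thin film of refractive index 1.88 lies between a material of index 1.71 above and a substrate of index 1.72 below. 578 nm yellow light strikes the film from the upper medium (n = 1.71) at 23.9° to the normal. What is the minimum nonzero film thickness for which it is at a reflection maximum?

82.7 nm

Top surface (1.71 → 1.88): reflection off a higher-index medium gives a half-wave phase shift.
At the lower boundary (n = 1.88 to n = 1.72) the reflected ray undergoes no phase shift.
The two reflections differ by half a wavelength.
So the condition for constructive reflection is 2 n t cos θ_r = (m + ½) λ.
Snell's law: 1.71 sin 23.9° = 1.88 sin θ_r → sin θ_r = 0.369, cos θ_r = 0.930.
Minimum at m = 0: t = λ / (4 n cos θ_r) = 578 / (4 × 1.88 × 0.930) = 82.7 nm.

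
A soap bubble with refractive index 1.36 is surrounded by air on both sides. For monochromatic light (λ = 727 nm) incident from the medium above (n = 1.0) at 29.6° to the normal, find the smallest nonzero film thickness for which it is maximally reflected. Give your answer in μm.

Ray reflecting at the top interface goes from n = 1.0 toward n = 1.36: a half-wave phase shift.
Bottom surface (1.36 → 1.0): reflection off a lower-index medium gives no phase shift.
Exactly one π shift → a net half-wave offset.
With one net inversion, constructive interference in reflection requires 2 n t cos θ_r = (m + ½) λ.
Snell's law: 1.0 sin 29.6° = 1.36 sin θ_r → sin θ_r = 0.363, cos θ_r = 0.932.
Minimum at m = 0: t = λ / (4 n cos θ_r) = 727 / (4 × 1.36 × 0.932) = 143 nm.

0.143 μm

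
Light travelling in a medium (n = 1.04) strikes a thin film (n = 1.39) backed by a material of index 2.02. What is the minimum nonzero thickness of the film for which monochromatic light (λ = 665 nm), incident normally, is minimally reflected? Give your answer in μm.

Top surface (1.04 → 1.39): reflection off a higher-index medium gives a half-wave phase shift.
Bottom surface (1.39 → 2.02): reflection off a higher-index medium gives a half-wave phase shift.
The two reflections carry the same phase change, so no net offset.
For dark reflection here: 2 n t = (m + ½) λ.
Minimum at m = 0: t = λ / (4 n) = 665 / (4 × 1.39) = 120 nm.

0.120 μm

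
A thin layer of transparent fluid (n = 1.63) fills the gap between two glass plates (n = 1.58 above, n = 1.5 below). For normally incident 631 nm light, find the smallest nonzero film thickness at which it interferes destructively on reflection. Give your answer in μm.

0.194 μm

Top surface (1.58 → 1.63): reflection off a higher-index medium gives a half-wave phase shift.
Ray reflecting at the bottom interface goes from n = 1.63 toward n = 1.5: no phase shift.
Net: one phase inversion between the two reflected rays.
So the condition for destructive reflection is 2 n t = m λ.
Minimum nonzero at m = 1: t = λ / (2 n) = 631 / (2 × 1.63) = 194 nm.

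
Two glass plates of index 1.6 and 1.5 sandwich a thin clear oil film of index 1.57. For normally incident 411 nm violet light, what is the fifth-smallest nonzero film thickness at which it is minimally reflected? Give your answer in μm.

At the upper boundary (n = 1.6 to n = 1.57) the reflected ray undergoes no phase shift.
Bottom surface (1.57 → 1.5): reflection off a lower-index medium gives no phase shift.
Zero or two π shifts → no net half-wave offset.
For minimum reflection here: 2 n t = (m + ½) λ.
The fifth-smallest nonzero thickness corresponds to m = 4: t = (m + ½) λ / (2 n) = 4.50 × 411 / (2 × 1.57) = 589 nm.

0.589 μm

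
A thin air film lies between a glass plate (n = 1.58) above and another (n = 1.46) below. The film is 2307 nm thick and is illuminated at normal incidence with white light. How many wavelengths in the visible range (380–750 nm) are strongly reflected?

Ray reflecting at the top interface goes from n = 1.58 toward n = 1.0: no phase shift.
Bottom surface (1.0 → 1.46): reflection off a higher-index medium gives a half-wave phase shift.
Exactly one π shift → a net half-wave offset.
For strong reflection here: 2 n t = (m + ½) λ.
λ = 2 n t / (m + ½) = 4614 / (m + ½) nm.
m=5: 839 nm (IR); m=6: 710 nm (visible); m=7: 615 nm (visible); m=8: 543 nm (visible); m=9: 486 nm (visible); m=10: 439 nm (visible); m=11: 401 nm (visible); m=12: 369 nm (UV).

6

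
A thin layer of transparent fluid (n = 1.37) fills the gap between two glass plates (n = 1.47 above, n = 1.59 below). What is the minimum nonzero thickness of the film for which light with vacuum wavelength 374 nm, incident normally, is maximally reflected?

At the upper boundary (n = 1.47 to n = 1.37) the reflected ray undergoes no phase shift.
Ray reflecting at the bottom interface goes from n = 1.37 toward n = 1.59: a half-wave phase shift.
Net: one phase inversion between the two reflected rays.
With one net inversion, constructive interference in reflection requires 2 n t = (m + ½) λ.
Minimum at m = 0: t = λ / (4 n) = 374 / (4 × 1.37) = 68.2 nm.

68.2 nm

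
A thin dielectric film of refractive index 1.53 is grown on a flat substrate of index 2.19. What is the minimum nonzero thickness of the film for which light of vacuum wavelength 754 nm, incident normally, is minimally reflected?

Ray reflecting at the top interface goes from n = 1.0 toward n = 1.53: a half-wave phase shift.
Bottom surface (1.53 → 2.19): reflection off a higher-index medium gives a half-wave phase shift.
Zero or two π shifts → no net half-wave offset.
With no net inversion, destructive interference in reflection requires 2 n t = (m + ½) λ.
Minimum at m = 0: t = λ / (4 n) = 754 / (4 × 1.53) = 123 nm.

123 nm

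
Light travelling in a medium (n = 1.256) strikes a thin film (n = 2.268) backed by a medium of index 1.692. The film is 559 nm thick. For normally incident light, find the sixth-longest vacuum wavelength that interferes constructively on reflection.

461 nm

Ray reflecting at the top interface goes from n = 1.256 toward n = 2.268: a half-wave phase shift.
At the lower boundary (n = 2.268 to n = 1.692) the reflected ray undergoes no phase shift.
Exactly one π shift → a net half-wave offset.
With one net inversion, constructive interference in reflection requires 2 n t = (m + ½) λ.
λ = 2 n t / (m + ½). The sixth-longest wavelength is m = 5: λ = 2 × 2.268 × 559 / 5.50 = 461 nm.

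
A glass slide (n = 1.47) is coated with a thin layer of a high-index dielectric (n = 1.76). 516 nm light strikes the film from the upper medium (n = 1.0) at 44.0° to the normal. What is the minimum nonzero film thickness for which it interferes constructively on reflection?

79.8 nm

Ray reflecting at the top interface goes from n = 1.0 toward n = 1.76: a half-wave phase shift.
Bottom surface (1.76 → 1.47): reflection off a lower-index medium gives no phase shift.
The two reflections differ by half a wavelength.
For bright reflection here: 2 n t cos θ_r = (m + ½) λ.
Snell's law: 1.0 sin 44.0° = 1.76 sin θ_r → sin θ_r = 0.395, cos θ_r = 0.919.
Minimum at m = 0: t = λ / (4 n cos θ_r) = 516 / (4 × 1.76 × 0.919) = 79.8 nm.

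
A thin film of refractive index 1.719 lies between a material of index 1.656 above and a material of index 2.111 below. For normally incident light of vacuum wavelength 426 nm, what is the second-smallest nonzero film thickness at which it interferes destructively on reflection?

186 nm

At the upper boundary (n = 1.656 to n = 1.719) the reflected ray undergoes a half-wave phase shift.
At the lower boundary (n = 1.719 to n = 2.111) the reflected ray undergoes a half-wave phase shift.
Net: no relative phase inversion (both shifts match).
With no net inversion, destructive interference in reflection requires 2 n t = (m + ½) λ.
The second-smallest nonzero thickness corresponds to m = 1: t = (m + ½) λ / (2 n) = 1.50 × 426 / (2 × 1.719) = 186 nm.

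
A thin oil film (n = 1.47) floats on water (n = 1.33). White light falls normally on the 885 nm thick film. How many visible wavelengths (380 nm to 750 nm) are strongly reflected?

4

Top surface (1.0 → 1.47): reflection off a higher-index medium gives a half-wave phase shift.
Bottom surface (1.47 → 1.33): reflection off a lower-index medium gives no phase shift.
Exactly one π shift → a net half-wave offset.
So the condition for constructive reflection is 2 n t = (m + ½) λ.
λ = 2 n t / (m + ½) = 2602 / (m + ½) nm.
m=2: 1041 nm (IR); m=3: 743 nm (visible); m=4: 578 nm (visible); m=5: 473 nm (visible); m=6: 400 nm (visible); m=7: 347 nm (UV).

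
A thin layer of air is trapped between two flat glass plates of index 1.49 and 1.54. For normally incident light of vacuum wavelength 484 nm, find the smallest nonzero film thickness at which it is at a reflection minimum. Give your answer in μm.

Top surface (1.49 → 1.0): reflection off a lower-index medium gives no phase shift.
Ray reflecting at the bottom interface goes from n = 1.0 toward n = 1.54: a half-wave phase shift.
Exactly one π shift → a net half-wave offset.
With one net inversion, destructive interference in reflection requires 2 n t = m λ.
Minimum nonzero at m = 1: t = λ / (2 n) = 484 / (2 × 1.0) = 242 nm.

0.242 μm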